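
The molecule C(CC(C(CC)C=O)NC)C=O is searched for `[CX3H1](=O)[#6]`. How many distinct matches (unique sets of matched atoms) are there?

2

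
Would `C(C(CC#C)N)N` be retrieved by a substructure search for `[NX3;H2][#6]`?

Yes

The pattern [NX3;H2][#6] describes a trivalent nitrogen with two H attached to carbon — a primary amine.
The molecule carries a primary amino group (-NH2), whose atoms satisfy every constraint of the query, so the pattern matches.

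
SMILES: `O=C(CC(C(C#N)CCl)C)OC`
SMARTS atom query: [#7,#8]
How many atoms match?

3

The query [#7,#8] means: nitrogen or oxygen (comma = OR).
Check the 12 heavy atoms by environment: 8× C → no; 2× O → match; 1× N → match; 1× Cl → no.
Summing the matching environments: 2 + 1 = 3 matching atoms.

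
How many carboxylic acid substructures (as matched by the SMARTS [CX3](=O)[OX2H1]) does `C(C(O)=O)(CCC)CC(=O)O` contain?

2

[CX3](=O)[OX2H1] is the SMARTS for a carboxylic acid: an sp2 carbon double-bonded to O and single-bonded to an -OH oxygen.
The molecule carries 2 separate instances of a carboxylic acid group (-C(=O)OH) meeting every constraint; each maps to a distinct set of atoms, giving 2 matches.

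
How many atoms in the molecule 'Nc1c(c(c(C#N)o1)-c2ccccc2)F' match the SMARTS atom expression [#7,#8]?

3

The query [#7,#8] means: nitrogen or oxygen (comma = OR).
Check the 15 heavy atoms by environment: 1× o (aromatic) → match; 10× c (aromatic) → no; 2× N → match; 1× F → no; 1× C → no.
Summing the matching environments: 1 + 2 = 3 matching atoms.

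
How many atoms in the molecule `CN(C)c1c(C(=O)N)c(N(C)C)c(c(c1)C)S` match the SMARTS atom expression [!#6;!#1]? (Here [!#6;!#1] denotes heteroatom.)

Check the 17 heavy atoms by environment: 6× c (aromatic) → no; 3× N → match; 6× C → no; 1× S → match; 1× O → match.
Summing the matching environments: 3 + 1 + 1 = 5 matching atoms.

5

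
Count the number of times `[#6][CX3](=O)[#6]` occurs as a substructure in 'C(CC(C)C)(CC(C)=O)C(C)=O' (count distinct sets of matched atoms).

2

[#6][CX3](=O)[#6] is the SMARTS for a ketone: a carbonyl carbon (no H) flanked by two carbons.
The molecule carries 2 separate instances of an acetyl/ketone group (-C(=O)CH3) meeting every constraint; each maps to a distinct set of atoms, giving 2 matches.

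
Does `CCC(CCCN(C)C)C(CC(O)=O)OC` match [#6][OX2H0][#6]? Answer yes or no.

Yes

The pattern [#6][OX2H0][#6] describes an aliphatic oxygen bridging two carbons with no H on the oxygen — an ether.
The molecule carries a methoxy ether (-OCH3), whose atoms satisfy every constraint of the query, so the pattern matches.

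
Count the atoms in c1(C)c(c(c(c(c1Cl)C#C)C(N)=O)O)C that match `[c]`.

Check the 15 heavy atoms by environment: 6× c (aromatic) → match; 5× C → no; 2× O → no; 1× Cl → no; 1× N → no.
That gives 6 matching atoms.

6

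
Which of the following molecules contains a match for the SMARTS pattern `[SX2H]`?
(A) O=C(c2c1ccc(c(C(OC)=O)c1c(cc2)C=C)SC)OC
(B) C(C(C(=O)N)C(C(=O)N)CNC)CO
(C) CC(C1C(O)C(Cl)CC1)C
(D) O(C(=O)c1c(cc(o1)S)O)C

[SX2H] describes an aliphatic sulfur with two connections, one being H (a thiol).
(A) has a methylthio ether (-SCH3) but the sulfur has H0 (bonded to two carbons), not H1.
(B) has a hydroxyl group (-OH) but it is an -OH, not an -SH.
(C) has a hydroxyl group (-OH) but it is an -OH, not an -SH.
(D) contains a thiol (-SH), which satisfies every atom and bond constraint.
So the answer is (D).

D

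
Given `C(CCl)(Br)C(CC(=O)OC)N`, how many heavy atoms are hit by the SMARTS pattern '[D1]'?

5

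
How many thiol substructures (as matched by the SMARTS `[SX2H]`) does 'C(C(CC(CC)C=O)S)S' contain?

2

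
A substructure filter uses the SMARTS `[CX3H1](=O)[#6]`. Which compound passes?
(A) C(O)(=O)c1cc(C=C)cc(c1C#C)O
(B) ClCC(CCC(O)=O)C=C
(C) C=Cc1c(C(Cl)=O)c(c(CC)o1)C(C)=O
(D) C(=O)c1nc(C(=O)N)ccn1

D

[CX3H1](=O)[#6] describes an sp2 carbon with one H, double-bonded to O and single-bonded to carbon (an aldehyde).
(A) has a carboxylic acid group (-C(=O)OH) but the carbonyl carbon has H0 and is bonded to O, not H1.
(B) has a carboxylic acid group (-C(=O)OH) but the carbonyl carbon has H0 and is bonded to O, not H1.
(C) has an acetyl/ketone group (-C(=O)CH3) but the carbonyl carbon has H0 (two carbon neighbours), not H1.
(D) contains an aldehyde (-CHO), which satisfies every atom and bond constraint.
So the answer is (D).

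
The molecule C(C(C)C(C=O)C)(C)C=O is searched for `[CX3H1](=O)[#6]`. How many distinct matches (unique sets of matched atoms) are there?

2

[CX3H1](=O)[#6] is the SMARTS for an aldehyde: an sp2 carbon with one H, double-bonded to O and single-bonded to carbon.
The molecule carries 2 separate instances of an aldehyde (-CHO) meeting every constraint; each maps to a distinct set of atoms, giving 2 matches.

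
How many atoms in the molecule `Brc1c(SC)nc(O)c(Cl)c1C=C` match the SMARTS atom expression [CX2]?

Check the 13 heavy atoms by environment: 1× n (aromatic, X2) → no; 5× c (aromatic, X3) → no; 1× O (X2) → no; 2× C (X3) → no; 1× Br (X1) → no; 1× Cl (X1) → no; 1× S (X2) → no; 1× C (X4) → no.
No environment satisfies the query, so 0 matching atoms.

0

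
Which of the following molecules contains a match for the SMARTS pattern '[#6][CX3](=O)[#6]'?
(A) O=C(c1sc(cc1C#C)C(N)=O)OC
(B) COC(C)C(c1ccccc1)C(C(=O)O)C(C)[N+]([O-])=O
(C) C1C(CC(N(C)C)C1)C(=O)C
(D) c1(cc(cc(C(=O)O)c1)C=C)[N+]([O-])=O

C

[#6][CX3](=O)[#6] describes a carbonyl carbon (no H) flanked by two carbons (a ketone).
(A) has a primary amide (-C(=O)NH2) but one neighbour of the carbonyl carbon is N, not C.
(B) has a carboxylic acid group (-C(=O)OH) but one neighbour of the carbonyl carbon is O, not C.
(C) contains an acetyl/ketone group (-C(=O)CH3), which satisfies every atom and bond constraint.
(D) has a carboxylic acid group (-C(=O)OH) but one neighbour of the carbonyl carbon is O, not C.
So the answer is (C).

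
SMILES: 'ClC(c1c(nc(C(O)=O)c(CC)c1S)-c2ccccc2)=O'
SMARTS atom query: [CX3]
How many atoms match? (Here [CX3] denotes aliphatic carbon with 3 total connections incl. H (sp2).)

2

Check the 21 heavy atoms by environment: 1× n (aromatic, X2) → no; 11× c (aromatic, X3) → no; 2× C (X4) → no; 2× C (X3) → match; 2× O (X1) → no; 1× Cl (X1) → no; 1× O (X2) → no; 1× S (X2) → no.
That gives 2 matching atoms.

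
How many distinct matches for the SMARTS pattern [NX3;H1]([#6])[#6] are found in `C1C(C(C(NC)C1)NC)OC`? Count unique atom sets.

2

[NX3;H1]([#6])[#6] is the SMARTS for a secondary amine: a trivalent nitrogen with one H, bonded to two carbons.
The molecule carries 2 separate instances of an N-methylamino group (-NHCH3) meeting every constraint; each maps to a distinct set of atoms, giving 2 matches.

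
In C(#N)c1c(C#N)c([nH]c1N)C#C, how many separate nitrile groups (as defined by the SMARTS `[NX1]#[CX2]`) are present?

2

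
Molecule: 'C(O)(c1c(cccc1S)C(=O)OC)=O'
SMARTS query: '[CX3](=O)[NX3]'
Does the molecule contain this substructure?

No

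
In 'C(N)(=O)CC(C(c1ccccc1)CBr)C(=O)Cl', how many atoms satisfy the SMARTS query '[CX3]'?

The query [CX3] means: C with X3: aliphatic carbon with exactly 3 total connections.
Check the 17 heavy atoms by environment: 4× C (X4) → no; 2× C (X3) → match; 2× O (X1) → no; 1× N (X3) → no; 1× Cl (X1) → no; 6× c (aromatic, X3) → no; 1× Br (X1) → no.
That gives 2 matching atoms.

2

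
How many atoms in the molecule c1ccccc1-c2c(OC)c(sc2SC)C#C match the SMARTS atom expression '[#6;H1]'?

The query [#6;H1] means: any carbon bearing exactly one hydrogen.
Check the 17 heavy atoms by environment: 1× s (aromatic, H0) → no; 5× c (aromatic, H0) → no; 1× S (H0) → no; 2× C (H3) → no; 1× O (H0) → no; 5× c (aromatic, H1) → match; 1× C (H0) → no; 1× C (H1) → match.
Summing the matching environments: 5 + 1 = 6 matching atoms.

6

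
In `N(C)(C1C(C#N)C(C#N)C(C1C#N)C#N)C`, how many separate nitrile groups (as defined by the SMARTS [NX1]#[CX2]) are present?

4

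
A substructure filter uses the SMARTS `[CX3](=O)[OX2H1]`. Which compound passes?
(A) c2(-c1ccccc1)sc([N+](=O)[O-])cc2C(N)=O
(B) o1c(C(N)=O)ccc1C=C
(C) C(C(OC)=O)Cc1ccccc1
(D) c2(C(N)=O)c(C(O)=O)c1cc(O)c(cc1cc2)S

D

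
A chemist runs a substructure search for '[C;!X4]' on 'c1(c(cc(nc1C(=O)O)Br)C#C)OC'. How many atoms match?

3

The query [C;!X4] means: aliphatic carbon that does not have four total connections.
Check the 14 heavy atoms by environment: 1× n (aromatic, X2) → no; 5× c (aromatic, X3) → no; 2× C (X2) → match; 2× O (X2) → no; 1× C (X4) → no; 1× Br (X1) → no; 1× C (X3) → match; 1× O (X1) → no.
Summing the matching environments: 2 + 1 = 3 matching atoms.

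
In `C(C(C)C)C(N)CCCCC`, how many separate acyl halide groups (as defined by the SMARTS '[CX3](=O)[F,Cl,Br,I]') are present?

[CX3](=O)[F,Cl,Br,I] is the SMARTS for an acyl halide: a carbonyl carbon bonded to a halogen.
No fragment in the molecule satisfies every constraint, giving 0 matches.

0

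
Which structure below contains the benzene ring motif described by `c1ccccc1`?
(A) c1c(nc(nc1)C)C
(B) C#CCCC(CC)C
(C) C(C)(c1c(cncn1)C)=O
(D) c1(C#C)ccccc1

D

c1ccccc1 describes six aromatic carbons in a ring (a benzene ring).
(A) has a methyl group (-CH3) but no six-membered all-carbon aromatic ring is present.
(B) has a methyl group (-CH3) but no six-membered all-carbon aromatic ring is present.
(C) has a methyl group (-CH3) but no six-membered all-carbon aromatic ring is present.
(D) contains the required atom environment, so the pattern matches.
So the answer is (D).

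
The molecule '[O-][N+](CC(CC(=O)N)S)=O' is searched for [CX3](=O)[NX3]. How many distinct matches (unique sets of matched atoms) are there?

1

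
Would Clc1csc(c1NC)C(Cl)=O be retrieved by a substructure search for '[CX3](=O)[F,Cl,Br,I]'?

Yes

The pattern [CX3](=O)[F,Cl,Br,I] describes a carbonyl carbon bonded to a halogen — an acyl halide.
The molecule carries an acyl chloride (-C(=O)Cl), whose atoms satisfy every constraint of the query, so the pattern matches.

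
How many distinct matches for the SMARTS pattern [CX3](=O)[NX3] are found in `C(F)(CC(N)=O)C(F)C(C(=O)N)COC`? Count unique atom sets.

2

[CX3](=O)[NX3] is the SMARTS for an amide: a carbonyl carbon bonded to a trivalent nitrogen.
The molecule carries 2 separate instances of a primary amide (-C(=O)NH2) meeting every constraint; each maps to a distinct set of atoms, giving 2 matches.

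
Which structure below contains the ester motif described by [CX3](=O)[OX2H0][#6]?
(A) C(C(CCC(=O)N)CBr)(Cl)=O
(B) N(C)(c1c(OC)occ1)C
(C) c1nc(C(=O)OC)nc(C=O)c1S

C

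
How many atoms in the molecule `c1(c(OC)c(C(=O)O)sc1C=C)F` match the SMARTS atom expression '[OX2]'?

2

The query [OX2] means: aliphatic oxygen with two total connections — ether, hydroxyl, or ester single-bond O.
Check the 13 heavy atoms by environment: 1× s (aromatic, X2) → no; 4× c (aromatic, X3) → no; 3× C (X3) → no; 1× O (X1) → no; 2× O (X2) → match; 1× F (X1) → no; 1× C (X4) → no.
That gives 2 matching atoms.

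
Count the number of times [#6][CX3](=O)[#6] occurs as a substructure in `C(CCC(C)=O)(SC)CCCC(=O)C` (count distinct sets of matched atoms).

2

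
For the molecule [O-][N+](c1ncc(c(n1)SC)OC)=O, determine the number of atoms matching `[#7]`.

The query [#7] means: #7 matches any nitrogen atom regardless of aromaticity.
Check the 13 heavy atoms by environment: 2× n (aromatic) → match; 4× c (aromatic) → no; 2× O → no; 2× C → no; 1× N (charge +1) → match; 1× O (charge -1) → no; 1× S → no.
Summing the matching environments: 2 + 1 = 3 matching atoms.

3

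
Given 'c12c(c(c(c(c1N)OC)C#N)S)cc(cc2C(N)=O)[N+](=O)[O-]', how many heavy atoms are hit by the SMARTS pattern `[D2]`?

4

Check the 22 heavy atoms by environment: 8× c (aromatic, D3) → no; 2× c (aromatic, D2) → match; 1× C (D2) → match; 3× N (D1) → no; 1× N (charge +1, D3) → no; 1× O (charge -1, D1) → no; 2× O (D1) → no; 1× S (D1) → no; 1× C (D3) → no; 1× O (D2) → match; 1× C (D1) → no.
Summing the matching environments: 2 + 1 + 1 = 4 matching atoms.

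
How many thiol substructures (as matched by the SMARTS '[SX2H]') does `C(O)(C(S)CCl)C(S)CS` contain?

3

[SX2H] is the SMARTS for a thiol: an aliphatic sulfur with two connections, one being H.
The molecule carries 3 separate instances of a thiol (-SH) meeting every constraint; each maps to a distinct set of atoms, giving 3 matches.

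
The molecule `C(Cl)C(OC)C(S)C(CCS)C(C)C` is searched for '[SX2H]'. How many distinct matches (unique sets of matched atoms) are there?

[SX2H] is the SMARTS for a thiol: an aliphatic sulfur with two connections, one being H.
The molecule carries 2 separate instances of a thiol (-SH) meeting every constraint; each maps to a distinct set of atoms, giving 2 matches.

2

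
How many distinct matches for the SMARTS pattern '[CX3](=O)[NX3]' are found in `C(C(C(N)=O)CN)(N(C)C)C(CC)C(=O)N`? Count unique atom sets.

[CX3](=O)[NX3] is the SMARTS for an amide: a carbonyl carbon bonded to a trivalent nitrogen.
The molecule carries 2 separate instances of a primary amide (-C(=O)NH2) meeting every constraint; each maps to a distinct set of atoms, giving 2 matches.

2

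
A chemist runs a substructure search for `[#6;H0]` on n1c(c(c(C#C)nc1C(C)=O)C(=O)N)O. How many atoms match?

Check the 15 heavy atoms by environment: 2× n (aromatic, H0) → no; 4× c (aromatic, H0) → match; 3× C (H0) → match; 2× O (H0) → no; 1× C (H3) → no; 1× N (H2) → no; 1× O (H1) → no; 1× C (H1) → no.
Summing the matching environments: 4 + 3 = 7 matching atoms.

7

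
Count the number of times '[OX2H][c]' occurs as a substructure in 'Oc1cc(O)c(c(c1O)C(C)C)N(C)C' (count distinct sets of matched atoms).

3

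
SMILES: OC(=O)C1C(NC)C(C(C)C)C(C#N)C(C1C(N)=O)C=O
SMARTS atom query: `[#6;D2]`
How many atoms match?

2

The query [#6;D2] means: any carbon bonded to exactly two heavy atoms.
Check the 21 heavy atoms by environment: 9× C (D3) → no; 1× N (D2) → no; 3× C (D1) → no; 4× O (D1) → no; 2× C (D2) → match; 2× N (D1) → no.
That gives 2 matching atoms.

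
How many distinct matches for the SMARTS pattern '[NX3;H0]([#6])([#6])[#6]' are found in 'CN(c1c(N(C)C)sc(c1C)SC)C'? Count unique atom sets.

2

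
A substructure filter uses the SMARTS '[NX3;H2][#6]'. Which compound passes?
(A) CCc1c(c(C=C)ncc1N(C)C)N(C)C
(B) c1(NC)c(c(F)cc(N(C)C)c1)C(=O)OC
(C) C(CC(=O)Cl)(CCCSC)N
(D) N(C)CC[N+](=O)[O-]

C

[NX3;H2][#6] describes a trivalent nitrogen with two H attached to carbon (a primary amine).
(A) has a dimethylamino group (-N(CH3)2) but the nitrogen has H0, not H2.
(B) has a dimethylamino group (-N(CH3)2) but the nitrogen has H0, not H2.
(C) contains a primary amino group (-NH2), which satisfies every atom and bond constraint.
(D) has an N-methylamino group (-NHCH3) but the nitrogen bears two carbons and only one H (H1), not H2.
So the answer is (C).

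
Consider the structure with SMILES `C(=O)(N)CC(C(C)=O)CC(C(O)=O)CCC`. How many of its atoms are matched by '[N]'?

1

The query [N] means: uppercase N matches aliphatic (non-aromatic) nitrogen only.
Check the 16 heavy atoms by environment: 11× C → no; 4× O → no; 1× N → match.
That gives 1 matching atom.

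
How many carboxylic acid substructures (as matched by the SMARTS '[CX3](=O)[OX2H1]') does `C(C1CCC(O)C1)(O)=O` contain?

1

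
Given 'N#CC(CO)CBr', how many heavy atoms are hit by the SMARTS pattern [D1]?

3

The query [D1] means: atom with exactly one heavy-atom neighbour (degree 1).
Check the 7 heavy atoms by environment: 3× C (D2) → no; 1× C (D3) → no; 1× N (D1) → match; 1× O (D1) → match; 1× Br (D1) → match.
Summing the matching environments: 1 + 1 + 1 = 3 matching atoms.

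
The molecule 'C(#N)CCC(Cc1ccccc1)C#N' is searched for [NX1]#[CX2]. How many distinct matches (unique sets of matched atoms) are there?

2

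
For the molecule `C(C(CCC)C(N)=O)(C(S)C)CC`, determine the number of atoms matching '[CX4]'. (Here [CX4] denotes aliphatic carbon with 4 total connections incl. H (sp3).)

The query [CX4] means: C with X4: aliphatic carbon with exactly 4 total connections (bonds + H).
Check the 13 heavy atoms by environment: 9× C (X4) → match; 1× C (X3) → no; 1× O (X1) → no; 1× N (X3) → no; 1× S (X2) → no.
That gives 9 matching atoms.

9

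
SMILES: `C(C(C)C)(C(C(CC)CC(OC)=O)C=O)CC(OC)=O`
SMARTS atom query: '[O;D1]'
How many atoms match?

3

The query [O;D1] means: aliphatic oxygen bonded to exactly one heavy atom.
Check the 20 heavy atoms by environment: 4× C (D2) → no; 6× C (D3) → no; 3× O (D1) → match; 2× O (D2) → no; 5× C (D1) → no.
That gives 3 matching atoms.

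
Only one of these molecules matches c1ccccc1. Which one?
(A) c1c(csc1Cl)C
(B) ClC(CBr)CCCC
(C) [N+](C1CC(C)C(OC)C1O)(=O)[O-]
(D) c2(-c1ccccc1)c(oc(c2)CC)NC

D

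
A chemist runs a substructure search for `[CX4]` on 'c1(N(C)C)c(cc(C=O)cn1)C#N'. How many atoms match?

2

The query [CX4] means: C with X4: aliphatic carbon with exactly 4 total connections (bonds + H).
Check the 13 heavy atoms by environment: 1× n (aromatic, X2) → no; 5× c (aromatic, X3) → no; 1× C (X2) → no; 1× N (X1) → no; 1× C (X3) → no; 1× O (X1) → no; 1× N (X3) → no; 2× C (X4) → match.
That gives 2 matching atoms.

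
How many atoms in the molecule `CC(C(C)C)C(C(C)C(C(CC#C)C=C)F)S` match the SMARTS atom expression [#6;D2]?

The query [#6;D2] means: any carbon bonded to exactly two heavy atoms.
Check the 17 heavy atoms by environment: 3× C (D2) → match; 6× C (D3) → no; 6× C (D1) → no; 1× F (D1) → no; 1× S (D1) → no.
That gives 3 matching atoms.

3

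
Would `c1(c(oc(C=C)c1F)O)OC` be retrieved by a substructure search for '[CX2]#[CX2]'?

No

The pattern [CX2]#[CX2] describes a carbon-carbon triple bond — an alkyne.
The closest candidate here is a vinyl group (-CH=CH2), but the C=C is a double bond; both carbons are CX3, not CX2. No other fragment satisfies the full query, so there is no match.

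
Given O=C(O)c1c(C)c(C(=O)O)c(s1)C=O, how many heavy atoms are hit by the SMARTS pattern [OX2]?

2

Check the 14 heavy atoms by environment: 1× s (aromatic, X2) → no; 4× c (aromatic, X3) → no; 3× C (X3) → no; 3× O (X1) → no; 2× O (X2) → match; 1× C (X4) → no.
That gives 2 matching atoms.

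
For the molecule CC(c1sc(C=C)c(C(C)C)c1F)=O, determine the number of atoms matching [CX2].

0

Check the 14 heavy atoms by environment: 1× s (aromatic, X2) → no; 4× c (aromatic, X3) → no; 3× C (X3) → no; 1× F (X1) → no; 1× O (X1) → no; 4× C (X4) → no.
No environment satisfies the query, so 0 matching atoms.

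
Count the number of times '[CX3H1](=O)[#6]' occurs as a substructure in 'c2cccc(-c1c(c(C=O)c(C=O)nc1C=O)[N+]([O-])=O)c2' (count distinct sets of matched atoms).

[CX3H1](=O)[#6] is the SMARTS for an aldehyde: an sp2 carbon with one H, double-bonded to O and single-bonded to carbon.
The molecule carries 3 separate instances of an aldehyde (-CHO) meeting every constraint; each maps to a distinct set of atoms, giving 3 matches.

3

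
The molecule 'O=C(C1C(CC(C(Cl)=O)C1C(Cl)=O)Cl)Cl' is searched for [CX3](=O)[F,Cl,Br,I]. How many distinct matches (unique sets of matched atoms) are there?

3

[CX3](=O)[F,Cl,Br,I] is the SMARTS for an acyl halide: a carbonyl carbon bonded to a halogen.
The molecule carries 3 separate instances of an acyl chloride (-C(=O)Cl) meeting every constraint; each maps to a distinct set of atoms, giving 3 matches.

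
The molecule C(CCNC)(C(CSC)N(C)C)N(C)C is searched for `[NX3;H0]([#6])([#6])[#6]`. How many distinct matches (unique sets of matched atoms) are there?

[NX3;H0]([#6])([#6])[#6] is the SMARTS for a tertiary amine: a trivalent nitrogen with no H, bonded to three carbons.
The molecule carries 2 separate instances of a dimethylamino group (-N(CH3)2) meeting every constraint; each maps to a distinct set of atoms, giving 2 matches.

2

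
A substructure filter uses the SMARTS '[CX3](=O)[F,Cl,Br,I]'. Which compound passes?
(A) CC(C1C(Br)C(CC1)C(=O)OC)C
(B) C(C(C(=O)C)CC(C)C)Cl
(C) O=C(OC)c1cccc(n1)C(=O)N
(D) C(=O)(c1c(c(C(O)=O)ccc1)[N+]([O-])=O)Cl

[CX3](=O)[F,Cl,Br,I] describes a carbonyl carbon bonded to a halogen (an acyl halide).
(A) has a methyl-ester group (-C(=O)OCH3) but the carbonyl is bonded to -O-C, not to a halogen.
(B) has a chloro substituent but the Cl is not on a carbonyl carbon.
(C) has a methyl-ester group (-C(=O)OCH3) but the carbonyl is bonded to -O-C, not to a halogen.
(D) contains an acyl chloride (-C(=O)Cl), which satisfies every atom and bond constraint.
So the answer is (D).

D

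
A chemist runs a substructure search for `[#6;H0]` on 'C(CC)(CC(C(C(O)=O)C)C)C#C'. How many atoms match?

The query [#6;H0] means: any carbon with no attached hydrogen.
Check the 13 heavy atoms by environment: 3× C (H3) → no; 4× C (H1) → no; 2× C (H2) → no; 2× C (H0) → match; 1× O (H0) → no; 1× O (H1) → no.
That gives 2 matching atoms.

2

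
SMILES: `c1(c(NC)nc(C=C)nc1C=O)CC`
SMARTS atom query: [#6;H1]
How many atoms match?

2

Check the 14 heavy atoms by environment: 2× n (aromatic, H0) → no; 4× c (aromatic, H0) → no; 2× C (H1) → match; 2× C (H2) → no; 1× N (H1) → no; 2× C (H3) → no; 1× O (H0) → no.
That gives 2 matching atoms.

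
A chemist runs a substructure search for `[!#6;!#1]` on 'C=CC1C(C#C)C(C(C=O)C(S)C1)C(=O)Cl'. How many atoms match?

The query [!#6;!#1] means: not carbon and not hydrogen — any heteroatom.
Check the 16 heavy atoms by environment: 12× C → no; 2× O → match; 1× Cl → match; 1× S → match.
Summing the matching environments: 2 + 1 + 1 = 4 matching atoms.

4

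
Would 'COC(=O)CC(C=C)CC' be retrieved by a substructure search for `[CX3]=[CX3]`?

The pattern [CX3]=[CX3] describes a non-aromatic C=C double bond between two sp2 carbons — an alkene.
The molecule carries a vinyl group (-CH=CH2), whose atoms satisfy every constraint of the query, so the pattern matches.

Yes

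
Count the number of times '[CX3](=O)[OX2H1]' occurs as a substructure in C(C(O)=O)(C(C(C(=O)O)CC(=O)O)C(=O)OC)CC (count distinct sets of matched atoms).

3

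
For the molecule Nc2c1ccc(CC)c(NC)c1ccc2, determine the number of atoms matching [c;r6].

10

Check the 15 heavy atoms by environment: 10× c (aromatic, in 6-ring) → match; 2× N (acyclic) → no; 3× C (acyclic) → no.
That gives 10 matching atoms.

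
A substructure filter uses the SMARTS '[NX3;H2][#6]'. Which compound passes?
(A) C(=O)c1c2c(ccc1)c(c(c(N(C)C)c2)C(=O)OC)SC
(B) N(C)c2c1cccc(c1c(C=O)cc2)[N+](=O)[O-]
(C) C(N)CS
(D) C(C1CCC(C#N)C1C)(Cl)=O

C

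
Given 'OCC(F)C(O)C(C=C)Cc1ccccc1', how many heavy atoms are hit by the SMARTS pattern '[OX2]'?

2

The query [OX2] means: aliphatic oxygen with two total connections — ether, hydroxyl, or ester single-bond O.
Check the 16 heavy atoms by environment: 5× C (X4) → no; 2× O (X2) → match; 6× c (aromatic, X3) → no; 1× F (X1) → no; 2× C (X3) → no.
That gives 2 matching atoms.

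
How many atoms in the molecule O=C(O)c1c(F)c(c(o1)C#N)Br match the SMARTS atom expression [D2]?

2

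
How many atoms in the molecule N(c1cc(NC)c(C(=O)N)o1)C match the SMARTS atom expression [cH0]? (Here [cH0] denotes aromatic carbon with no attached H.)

3

The query [cH0] means: aromatic carbon with no attached hydrogen (substituted or ring-fusion).
Check the 12 heavy atoms by environment: 1× o (aromatic, H0) → no; 3× c (aromatic, H0) → match; 1× c (aromatic, H1) → no; 2× N (H1) → no; 2× C (H3) → no; 1× C (H0) → no; 1× O (H0) → no; 1× N (H2) → no.
That gives 3 matching atoms.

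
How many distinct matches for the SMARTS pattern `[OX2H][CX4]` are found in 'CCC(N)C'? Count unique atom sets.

[OX2H][CX4] is the SMARTS for an aliphatic alcohol: a hydroxyl oxygen bound to an sp3 (X4) carbon.
No fragment in the molecule satisfies every constraint, giving 0 matches.

0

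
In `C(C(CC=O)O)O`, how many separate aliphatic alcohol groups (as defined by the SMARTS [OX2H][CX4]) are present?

[OX2H][CX4] is the SMARTS for an aliphatic alcohol: a hydroxyl oxygen bound to an sp3 (X4) carbon.
The molecule carries 2 separate instances of a hydroxyl group (-OH) meeting every constraint; each maps to a distinct set of atoms, giving 2 matches.

2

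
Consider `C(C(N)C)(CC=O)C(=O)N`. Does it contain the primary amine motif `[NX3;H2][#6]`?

Yes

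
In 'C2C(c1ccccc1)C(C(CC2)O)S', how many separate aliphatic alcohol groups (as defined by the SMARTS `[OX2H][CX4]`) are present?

1

[OX2H][CX4] is the SMARTS for an aliphatic alcohol: a hydroxyl oxygen bound to an sp3 (X4) carbon.
Exactly one fragment in the molecule meets all constraints, giving 1 match.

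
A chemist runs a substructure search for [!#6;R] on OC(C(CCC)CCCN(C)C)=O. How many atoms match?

0

Check the 13 heavy atoms by environment: 10× C (acyclic) → no; 2× O (acyclic) → no; 1× N (acyclic) → no.
No environment satisfies the query, so 0 matching atoms.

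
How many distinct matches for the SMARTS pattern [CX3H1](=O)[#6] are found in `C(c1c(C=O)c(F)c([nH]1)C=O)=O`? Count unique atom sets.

[CX3H1](=O)[#6] is the SMARTS for an aldehyde: an sp2 carbon with one H, double-bonded to O and single-bonded to carbon.
The molecule carries 3 separate instances of an aldehyde (-CHO) meeting every constraint; each maps to a distinct set of atoms, giving 3 matches.

3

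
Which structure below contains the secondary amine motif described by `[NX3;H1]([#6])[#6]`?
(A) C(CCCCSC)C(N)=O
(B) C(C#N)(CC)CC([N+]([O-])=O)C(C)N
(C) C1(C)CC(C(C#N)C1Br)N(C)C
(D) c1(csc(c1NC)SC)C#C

[NX3;H1]([#6])[#6] describes a trivalent nitrogen with one H, bonded to two carbons (a secondary amine).
(A) has a primary amide (-C(=O)NH2) but the -C(=O)NH2 nitrogen has H2, not H1.
(B) has a primary amino group (-NH2) but the nitrogen has H2 and only one carbon neighbour.
(C) has a dimethylamino group (-N(CH3)2) but the nitrogen has H0, not H1.
(D) contains an N-methylamino group (-NHCH3), which satisfies every atom and bond constraint.
So the answer is (D).

D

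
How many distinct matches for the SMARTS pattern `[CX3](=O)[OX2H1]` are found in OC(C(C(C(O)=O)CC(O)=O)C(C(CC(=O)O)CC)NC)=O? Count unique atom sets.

4

[CX3](=O)[OX2H1] is the SMARTS for a carboxylic acid: an sp2 carbon double-bonded to O and single-bonded to an -OH oxygen.
The molecule carries 4 separate instances of a carboxylic acid group (-C(=O)OH) meeting every constraint; each maps to a distinct set of atoms, giving 4 matches.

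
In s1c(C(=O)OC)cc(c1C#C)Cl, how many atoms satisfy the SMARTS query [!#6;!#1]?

4

Check the 12 heavy atoms by environment: 1× s (aromatic) → match; 4× c (aromatic) → no; 1× Cl → match; 4× C → no; 2× O → match.
Summing the matching environments: 1 + 1 + 2 = 4 matching atoms.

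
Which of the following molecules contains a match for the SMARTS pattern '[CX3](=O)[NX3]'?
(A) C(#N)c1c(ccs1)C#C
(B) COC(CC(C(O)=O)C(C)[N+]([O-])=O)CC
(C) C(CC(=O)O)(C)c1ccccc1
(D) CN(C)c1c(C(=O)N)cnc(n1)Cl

D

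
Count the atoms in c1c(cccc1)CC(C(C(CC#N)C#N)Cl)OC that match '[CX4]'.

6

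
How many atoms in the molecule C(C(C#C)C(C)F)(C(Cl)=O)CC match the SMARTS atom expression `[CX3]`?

1

Check the 12 heavy atoms by environment: 6× C (X4) → no; 2× C (X2) → no; 1× F (X1) → no; 1× C (X3) → match; 1× O (X1) → no; 1× Cl (X1) → no.
That gives 1 matching atom.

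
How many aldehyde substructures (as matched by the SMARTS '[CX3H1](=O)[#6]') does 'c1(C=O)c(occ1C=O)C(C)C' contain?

2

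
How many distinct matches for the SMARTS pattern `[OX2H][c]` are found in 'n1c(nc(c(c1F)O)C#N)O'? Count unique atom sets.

2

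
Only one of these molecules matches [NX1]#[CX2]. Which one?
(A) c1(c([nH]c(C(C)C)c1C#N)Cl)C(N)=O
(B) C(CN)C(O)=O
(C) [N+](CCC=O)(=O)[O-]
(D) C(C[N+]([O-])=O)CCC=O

A

[NX1]#[CX2] describes a nitrogen triple-bonded to a two-connected carbon (a nitrile).
(A) contains a nitrile (-C#N), which satisfies every atom and bond constraint.
(B) has a primary amino group (-NH2) but the nitrogen is NX3 (three connections), not NX1 triple-bonded.
(C) has a nitro group (-[N+](=O)[O-]) but there is no C#N triple bond.
(D) has a nitro group (-[N+](=O)[O-]) but there is no C#N triple bond.
So the answer is (A).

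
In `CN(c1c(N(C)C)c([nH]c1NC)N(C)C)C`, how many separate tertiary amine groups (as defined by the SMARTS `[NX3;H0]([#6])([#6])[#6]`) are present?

3

[NX3;H0]([#6])([#6])[#6] is the SMARTS for a tertiary amine: a trivalent nitrogen with no H, bonded to three carbons.
The molecule carries 3 separate instances of a dimethylamino group (-N(CH3)2) meeting every constraint; each maps to a distinct set of atoms, giving 3 matches.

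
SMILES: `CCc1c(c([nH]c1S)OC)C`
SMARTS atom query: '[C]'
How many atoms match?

Check the 11 heavy atoms by environment: 1× n (aromatic) → no; 4× c (aromatic) → no; 1× O → no; 4× C → match; 1× S → no.
That gives 4 matching atoms.

4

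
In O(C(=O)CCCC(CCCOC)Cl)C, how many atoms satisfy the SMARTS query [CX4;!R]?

9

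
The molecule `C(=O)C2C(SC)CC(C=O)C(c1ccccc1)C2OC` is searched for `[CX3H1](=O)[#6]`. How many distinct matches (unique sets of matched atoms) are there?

2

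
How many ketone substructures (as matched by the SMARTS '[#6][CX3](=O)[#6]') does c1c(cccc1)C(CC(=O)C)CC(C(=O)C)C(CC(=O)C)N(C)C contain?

[#6][CX3](=O)[#6] is the SMARTS for a ketone: a carbonyl carbon (no H) flanked by two carbons.
The molecule carries 3 separate instances of an acetyl/ketone group (-C(=O)CH3) meeting every constraint; each maps to a distinct set of atoms, giving 3 matches.

3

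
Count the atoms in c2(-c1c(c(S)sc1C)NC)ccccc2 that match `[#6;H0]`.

The query [#6;H0] means: any carbon with no attached hydrogen.
Check the 15 heavy atoms by environment: 1× s (aromatic, H0) → no; 5× c (aromatic, H0) → match; 1× S (H1) → no; 1× N (H1) → no; 2× C (H3) → no; 5× c (aromatic, H1) → no.
That gives 5 matching atoms.

5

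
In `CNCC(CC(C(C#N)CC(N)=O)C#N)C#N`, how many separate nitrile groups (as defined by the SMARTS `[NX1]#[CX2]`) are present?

3

[NX1]#[CX2] is the SMARTS for a nitrile: a nitrogen triple-bonded to a two-connected carbon.
The molecule carries 3 separate instances of a nitrile (-C#N) meeting every constraint; each maps to a distinct set of atoms, giving 3 matches.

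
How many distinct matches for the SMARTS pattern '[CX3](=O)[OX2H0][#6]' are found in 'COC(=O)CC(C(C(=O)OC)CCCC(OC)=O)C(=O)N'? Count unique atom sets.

[CX3](=O)[OX2H0][#6] is the SMARTS for an ester: a carbonyl carbon bonded to an oxygen that is itself bonded to carbon (no H on that O).
The molecule carries 3 separate instances of a methyl-ester group (-C(=O)OCH3) meeting every constraint; each maps to a distinct set of atoms, giving 3 matches.

3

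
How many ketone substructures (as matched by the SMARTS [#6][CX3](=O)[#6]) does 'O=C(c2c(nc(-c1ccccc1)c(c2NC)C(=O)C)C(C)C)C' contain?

[#6][CX3](=O)[#6] is the SMARTS for a ketone: a carbonyl carbon (no H) flanked by two carbons.
The molecule carries 2 separate instances of an acetyl/ketone group (-C(=O)CH3) meeting every constraint; each maps to a distinct set of atoms, giving 2 matches.

2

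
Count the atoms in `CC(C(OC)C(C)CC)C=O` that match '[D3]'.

3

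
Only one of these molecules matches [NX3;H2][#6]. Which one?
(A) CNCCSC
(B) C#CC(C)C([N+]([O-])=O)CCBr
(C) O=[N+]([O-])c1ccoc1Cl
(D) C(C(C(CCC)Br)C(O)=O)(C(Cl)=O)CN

D

[NX3;H2][#6] describes a trivalent nitrogen with two H attached to carbon (a primary amine).
(A) has an N-methylamino group (-NHCH3) but the nitrogen bears two carbons and only one H (H1), not H2.
(B) has a nitro group (-[N+](=O)[O-]) but the nitrogen is [N+] with no H, not NX3H2.
(C) has a nitro group (-[N+](=O)[O-]) but the nitrogen is [N+] with no H, not NX3H2.
(D) contains a primary amino group (-NH2), which satisfies every atom and bond constraint.
So the answer is (D).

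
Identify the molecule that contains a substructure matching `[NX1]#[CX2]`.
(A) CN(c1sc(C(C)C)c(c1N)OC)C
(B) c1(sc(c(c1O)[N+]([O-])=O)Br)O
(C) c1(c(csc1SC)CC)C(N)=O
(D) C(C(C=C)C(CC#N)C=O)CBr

[NX1]#[CX2] describes a nitrogen triple-bonded to a two-connected carbon (a nitrile).
(A) has a primary amino group (-NH2) but the nitrogen is NX3 (three connections), not NX1 triple-bonded.
(B) has a nitro group (-[N+](=O)[O-]) but there is no C#N triple bond.
(C) has a primary amide (-C(=O)NH2) but the nitrogen is NX3, not NX1.
(D) contains a nitrile (-C#N), which satisfies every atom and bond constraint.
So the answer is (D).

D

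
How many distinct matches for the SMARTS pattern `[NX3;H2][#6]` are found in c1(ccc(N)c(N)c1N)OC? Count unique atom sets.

3

[NX3;H2][#6] is the SMARTS for a primary amine: a trivalent nitrogen with two H attached to carbon.
The molecule carries 3 separate instances of a primary amino group (-NH2) meeting every constraint; each maps to a distinct set of atoms, giving 3 matches.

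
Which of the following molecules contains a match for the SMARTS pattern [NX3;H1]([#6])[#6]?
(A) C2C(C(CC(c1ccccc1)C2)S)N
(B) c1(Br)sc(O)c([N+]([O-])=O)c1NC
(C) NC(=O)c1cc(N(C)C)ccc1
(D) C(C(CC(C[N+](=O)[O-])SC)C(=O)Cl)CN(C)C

[NX3;H1]([#6])[#6] describes a trivalent nitrogen with one H, bonded to two carbons (a secondary amine).
(A) has a primary amino group (-NH2) but the nitrogen has H2 and only one carbon neighbour.
(B) contains an N-methylamino group (-NHCH3), which satisfies every atom and bond constraint.
(C) has a primary amide (-C(=O)NH2) but the -C(=O)NH2 nitrogen has H2, not H1.
(D) has a dimethylamino group (-N(CH3)2) but the nitrogen has H0, not H1.
So the answer is (B).

B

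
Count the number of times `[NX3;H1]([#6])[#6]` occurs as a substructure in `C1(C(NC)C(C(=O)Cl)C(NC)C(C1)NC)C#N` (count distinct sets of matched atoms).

3

[NX3;H1]([#6])[#6] is the SMARTS for a secondary amine: a trivalent nitrogen with one H, bonded to two carbons.
The molecule carries 3 separate instances of an N-methylamino group (-NHCH3) meeting every constraint; each maps to a distinct set of atoms, giving 3 matches.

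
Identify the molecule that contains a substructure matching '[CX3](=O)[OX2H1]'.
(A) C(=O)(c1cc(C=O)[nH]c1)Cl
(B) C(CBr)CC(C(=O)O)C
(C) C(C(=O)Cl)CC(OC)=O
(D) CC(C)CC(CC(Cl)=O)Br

[CX3](=O)[OX2H1] describes an sp2 carbon double-bonded to O and single-bonded to an -OH oxygen (a carboxylic acid).
(A) has an acyl chloride (-C(=O)Cl) but the carbonyl is bonded to Cl, not to an -OH oxygen.
(B) contains a carboxylic acid group (-C(=O)OH), which satisfies every atom and bond constraint.
(C) has an acyl chloride (-C(=O)Cl) but the carbonyl is bonded to Cl, not to an -OH oxygen.
(D) has an acyl chloride (-C(=O)Cl) but the carbonyl is bonded to Cl, not to an -OH oxygen.
So the answer is (B).

B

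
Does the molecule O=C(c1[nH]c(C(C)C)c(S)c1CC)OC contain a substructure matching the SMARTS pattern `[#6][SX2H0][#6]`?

No

The pattern [#6][SX2H0][#6] describes an aliphatic sulfur bridging two carbons with no H on the sulfur — a thioether.
The closest candidate here is a thiol (-SH), but the sulfur has H1, not H0 bridging two carbons. No other fragment satisfies the full query, so there is no match.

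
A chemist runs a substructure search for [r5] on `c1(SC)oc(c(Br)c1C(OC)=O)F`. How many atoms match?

5

Check the 13 heavy atoms by environment: 1× o (aromatic, in 5-ring) → match; 4× c (aromatic, in 5-ring) → match; 1× S (acyclic) → no; 3× C (acyclic) → no; 1× Br (acyclic) → no; 2× O (acyclic) → no; 1× F (acyclic) → no.
Summing the matching environments: 1 + 4 = 5 matching atoms.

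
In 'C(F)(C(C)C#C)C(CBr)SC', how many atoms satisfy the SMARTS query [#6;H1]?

4

Check the 11 heavy atoms by environment: 1× C (H2) → no; 4× C (H1) → match; 2× C (H3) → no; 1× Br (H0) → no; 1× F (H0) → no; 1× C (H0) → no; 1× S (H0) → no.
That gives 4 matching atoms.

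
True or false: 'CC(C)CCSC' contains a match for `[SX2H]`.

False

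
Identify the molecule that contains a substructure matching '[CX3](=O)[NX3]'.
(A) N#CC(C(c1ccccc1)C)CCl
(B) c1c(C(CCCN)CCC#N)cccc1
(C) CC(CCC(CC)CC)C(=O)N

C

[CX3](=O)[NX3] describes a carbonyl carbon bonded to a trivalent nitrogen (an amide).
(A) has a nitrile (-C#N) but the nitrile N is NX1 (triple-bonded), not NX3.
(B) has a nitrile (-C#N) but the nitrile N is NX1 (triple-bonded), not NX3.
(C) contains a primary amide (-C(=O)NH2), which satisfies every atom and bond constraint.
So the answer is (C).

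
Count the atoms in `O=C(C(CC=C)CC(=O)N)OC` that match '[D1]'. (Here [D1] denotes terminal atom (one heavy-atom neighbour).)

The query [D1] means: atom with exactly one heavy-atom neighbour (degree 1).
Check the 12 heavy atoms by environment: 3× C (D2) → no; 3× C (D3) → no; 2× O (D1) → match; 1× N (D1) → match; 2× C (D1) → match; 1× O (D2) → no.
Summing the matching environments: 2 + 1 + 2 = 5 matching atoms.

5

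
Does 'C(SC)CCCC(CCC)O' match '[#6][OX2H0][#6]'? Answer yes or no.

No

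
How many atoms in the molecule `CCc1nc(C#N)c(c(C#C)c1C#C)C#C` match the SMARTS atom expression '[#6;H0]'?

The query [#6;H0] means: any carbon with no attached hydrogen.
Check the 16 heavy atoms by environment: 1× n (aromatic, H0) → no; 5× c (aromatic, H0) → match; 4× C (H0) → match; 3× C (H1) → no; 1× C (H2) → no; 1× C (H3) → no; 1× N (H0) → no.
Summing the matching environments: 5 + 4 = 9 matching atoms.

9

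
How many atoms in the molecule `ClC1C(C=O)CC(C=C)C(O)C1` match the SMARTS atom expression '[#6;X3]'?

Check the 12 heavy atoms by environment: 6× C (X4) → no; 1× O (X2) → no; 3× C (X3) → match; 1× O (X1) → no; 1× Cl (X1) → no.
That gives 3 matching atoms.

3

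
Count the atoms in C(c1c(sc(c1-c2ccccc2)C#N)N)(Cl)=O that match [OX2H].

0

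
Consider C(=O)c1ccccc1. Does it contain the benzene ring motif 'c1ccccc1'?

Yes

The pattern c1ccccc1 describes six aromatic carbons in a ring — a benzene ring.
The required atom environment is present in the molecule, so the pattern matches.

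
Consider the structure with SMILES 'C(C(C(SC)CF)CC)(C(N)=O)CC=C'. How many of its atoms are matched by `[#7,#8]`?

2

The query [#7,#8] means: nitrogen or oxygen (comma = OR).
Check the 15 heavy atoms by environment: 11× C → no; 1× F → no; 1× O → match; 1× N → match; 1× S → no.
Summing the matching environments: 1 + 1 = 2 matching atoms.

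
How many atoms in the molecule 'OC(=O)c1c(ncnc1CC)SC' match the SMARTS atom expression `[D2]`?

The query [D2] means: atom with exactly two heavy-atom neighbours.
Check the 13 heavy atoms by environment: 2× n (aromatic, D2) → match; 1× c (aromatic, D2) → match; 3× c (aromatic, D3) → no; 1× C (D3) → no; 2× O (D1) → no; 1× S (D2) → match; 2× C (D1) → no; 1× C (D2) → match.
Summing the matching environments: 2 + 1 + 1 + 1 = 5 matching atoms.

5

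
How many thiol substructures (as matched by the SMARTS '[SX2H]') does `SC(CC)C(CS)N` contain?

2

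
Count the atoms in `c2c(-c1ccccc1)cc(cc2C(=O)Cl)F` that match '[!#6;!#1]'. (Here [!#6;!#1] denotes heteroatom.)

The query [!#6;!#1] means: not carbon and not hydrogen — any heteroatom.
Check the 16 heavy atoms by environment: 12× c (aromatic) → no; 1× F → match; 1× C → no; 1× O → match; 1× Cl → match.
Summing the matching environments: 1 + 1 + 1 = 3 matching atoms.

3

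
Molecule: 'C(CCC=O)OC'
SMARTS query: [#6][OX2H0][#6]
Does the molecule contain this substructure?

Yes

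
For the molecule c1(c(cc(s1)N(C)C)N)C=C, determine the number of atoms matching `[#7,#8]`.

2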